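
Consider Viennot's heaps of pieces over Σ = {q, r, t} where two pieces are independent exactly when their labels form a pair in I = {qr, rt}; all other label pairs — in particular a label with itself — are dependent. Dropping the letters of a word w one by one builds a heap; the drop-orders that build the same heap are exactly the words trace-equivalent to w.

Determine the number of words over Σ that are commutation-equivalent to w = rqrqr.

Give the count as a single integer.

0(r) covers ∅
1(q) covers ∅
2(r) covers 0:r
3(q) covers 1:q
4(r) covers 2:r
floor of heap: 0:r, 1:q
completions by unplaced set U, small U first (add the entries for U minus each lowest piece of U):
  |U|=1: {3}:1  {4}:1
  |U|=2: {1,3}:1  {2,4}:1  {3,4}:2
  |U|=3: {0,2,4}:1  {1,3,4}:3  {2,3,4}:3
  start at 0(r): 6
  start at 1(q): 4
sum over floor = 10

10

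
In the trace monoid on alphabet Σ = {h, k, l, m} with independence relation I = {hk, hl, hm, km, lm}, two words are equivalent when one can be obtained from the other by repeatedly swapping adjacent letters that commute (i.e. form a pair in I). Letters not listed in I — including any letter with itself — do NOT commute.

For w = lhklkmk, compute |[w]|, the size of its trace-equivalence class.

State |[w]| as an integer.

42

drop 0:l onto floor
drop 1:h onto floor
drop 2:k onto {0:l}
drop 3:l onto {2:k}
drop 4:k onto {3:l}
drop 5:m onto floor
drop 6:k onto {4:k}
ground layer = {0:l, 1:h, 5:m}
drop-orders for the pieces not yet dropped (sum over which currently-grounded one goes next):
  1 to go: {1} 1  {5} 1  {6} 1
  2 to go: {1,5} 2  {1,6} 2  {4,6} 1  {5,6} 2
  3 to go: {1,4,6} 3  {1,5,6} 6  {3,4,6} 1  {4,5,6} 3
  4 to go: {1,3,4,6} 4  {1,4,5,6} 12  {2,3,4,6} 1  {3,4,5,6} 4
  5 to go: {0,2,3,4,6} 1  {1,2,3,4,6} 5  {1,3,4,5,6} 20  {2,3,4,5,6} 5
  if 0:l drops first: 30 orders
  if 1:h drops first: 6 orders
  if 5:m drops first: 6 orders
heap linearizations: 42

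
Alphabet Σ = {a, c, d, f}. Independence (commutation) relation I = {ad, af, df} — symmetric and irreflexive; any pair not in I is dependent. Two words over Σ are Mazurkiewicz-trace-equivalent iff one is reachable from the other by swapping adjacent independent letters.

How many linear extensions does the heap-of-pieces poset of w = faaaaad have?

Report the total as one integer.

42

#0=f has no predecessor
#1=a has no predecessor
#2=a depends on [1:a]
#3=a depends on [2:a]
#4=a depends on [3:a]
#5=a depends on [4:a]
#6=d has no predecessor
sources: [0:f, 1:a, 6:d]
N(rest) = Σ N(rest − s) over sources s of rest; N(one piece) = 1:
  size 1 → [0]=1  [5]=1  [6]=1
  size 2 → [0,5]=2  [0,6]=2  [4,5]=1  [5,6]=2
  size 3 → [0,4,5]=3  [0,5,6]=6  [3,4,5]=1  [4,5,6]=3
  size 4 → [0,3,4,5]=4  [0,4,5,6]=12  [2,3,4,5]=1  [3,4,5,6]=4
  size 5 → [0,2,3,4,5]=5  [0,3,4,5,6]=20  [1,2,3,4,5]=1  [2,3,4,5,6]=5
  first=0(f) contributes 6
  first=1(a) contributes 30
  first=6(d) contributes 6
|[w]| = 42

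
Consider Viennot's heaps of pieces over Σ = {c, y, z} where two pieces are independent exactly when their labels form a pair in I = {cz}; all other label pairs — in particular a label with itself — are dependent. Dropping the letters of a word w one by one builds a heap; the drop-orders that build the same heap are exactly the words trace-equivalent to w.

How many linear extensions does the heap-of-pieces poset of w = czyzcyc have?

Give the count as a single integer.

0(c) covers ∅
1(z) covers ∅
2(y) covers 0:c, 1:z
3(z) covers 2:y
4(c) covers 2:y
5(y) covers 3:z, 4:c
6(c) covers 5:y
floor of heap: 0:c, 1:z
completions by unplaced set U, small U first (add the entries for U minus each lowest piece of U):
  |U|=1: {6}:1
  |U|=2: {5,6}:1
  |U|=3: {3,5,6}:1  {4,5,6}:1
  |U|=4: {3,4,5,6}:2
  |U|=5: {2,3,4,5,6}:2
  start at 0(c): 2
  start at 1(z): 2
sum over floor = 4

4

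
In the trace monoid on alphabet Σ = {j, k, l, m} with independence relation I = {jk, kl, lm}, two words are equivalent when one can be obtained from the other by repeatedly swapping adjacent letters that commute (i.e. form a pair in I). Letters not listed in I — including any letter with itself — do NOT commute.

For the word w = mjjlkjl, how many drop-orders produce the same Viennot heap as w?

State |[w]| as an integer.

#0=m has no predecessor
#1=j depends on [0:m]
#2=j depends on [1:j]
#3=l depends on [2:j]
#4=k depends on [0:m]
#5=j depends on [3:l]
#6=l depends on [5:j]
sources: [0:m]
N(rest) = Σ N(rest − s) over sources s of rest; N(one piece) = 1:
  size 1 → [4]=1  [6]=1
  size 2 → [4,6]=2  [5,6]=1
  size 3 → [3,5,6]=1  [4,5,6]=3
  size 4 → [2,3,5,6]=1  [3,4,5,6]=4
  size 5 → [1,2,3,5,6]=1  [2,3,4,5,6]=5
  first=0(m) contributes 6

6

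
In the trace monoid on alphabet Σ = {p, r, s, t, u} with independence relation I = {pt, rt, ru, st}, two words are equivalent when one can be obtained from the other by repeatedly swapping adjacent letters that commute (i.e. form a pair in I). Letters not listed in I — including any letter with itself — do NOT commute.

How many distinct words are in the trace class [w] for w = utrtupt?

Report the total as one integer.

drop 0:u onto floor
drop 1:t onto {0:u}
drop 2:r onto floor
drop 3:t onto {1:t}
drop 4:u onto {3:t}
drop 5:p onto {2:r, 4:u}
drop 6:t onto {4:u}
ground layer = {0:u, 2:r}
drop-orders for the pieces not yet dropped (sum over which currently-grounded one goes next):
  1 to go: {5} 1  {6} 1
  2 to go: {2,5} 1  {5,6} 2
  3 to go: {2,5,6} 3  {4,5,6} 2
  4 to go: {2,4,5,6} 5  {3,4,5,6} 2
  5 to go: {1,3,4,5,6} 2  {2,3,4,5,6} 7
  if 0:u drops first: 9 orders
  if 2:r drops first: 2 orders
heap linearizations: 11

11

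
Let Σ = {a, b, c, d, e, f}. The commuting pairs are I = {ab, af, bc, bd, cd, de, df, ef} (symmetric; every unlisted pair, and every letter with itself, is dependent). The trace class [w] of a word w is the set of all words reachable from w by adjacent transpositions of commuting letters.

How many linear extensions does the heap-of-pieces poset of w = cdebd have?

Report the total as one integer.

10

0(c) covers ∅
1(d) covers ∅
2(e) covers 0:c
3(b) covers 2:e
4(d) covers 1:d
floor of heap: 0:c, 1:d
completions by unplaced set U, small U first (add the entries for U minus each lowest piece of U):
  |U|=1: {3}:1  {4}:1
  |U|=2: {1,4}:1  {2,3}:1  {3,4}:2
  |U|=3: {0,2,3}:1  {1,3,4}:3  {2,3,4}:3
  start at 0(c): 6
  start at 1(d): 4
sum over floor = 10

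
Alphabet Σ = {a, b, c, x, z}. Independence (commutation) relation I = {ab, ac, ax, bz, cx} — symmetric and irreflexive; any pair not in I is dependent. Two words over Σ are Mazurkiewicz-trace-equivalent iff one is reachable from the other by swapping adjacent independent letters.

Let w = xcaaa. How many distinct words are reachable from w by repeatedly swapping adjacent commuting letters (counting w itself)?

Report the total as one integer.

20

0(x) covers ∅
1(c) covers ∅
2(a) covers ∅
3(a) covers 2:a
4(a) covers 3:a
floor of heap: 0:x, 1:c, 2:a
completions by unplaced set U, small U first (add the entries for U minus each lowest piece of U):
  |U|=1: {0}:1  {1}:1  {4}:1
  |U|=2: {0,1}:2  {0,4}:2  {1,4}:2  {3,4}:1
  |U|=3: {0,1,4}:6  {0,3,4}:3  {1,3,4}:3  {2,3,4}:1
  start at 0(x): 4
  start at 1(c): 4
  start at 2(a): 12
sum over floor = 20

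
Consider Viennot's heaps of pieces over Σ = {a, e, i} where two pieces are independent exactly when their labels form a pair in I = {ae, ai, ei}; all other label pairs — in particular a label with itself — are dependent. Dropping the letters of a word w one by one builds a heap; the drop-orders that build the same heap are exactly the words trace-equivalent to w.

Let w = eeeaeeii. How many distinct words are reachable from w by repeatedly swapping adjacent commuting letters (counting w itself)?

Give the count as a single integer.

#0=e has no predecessor
#1=e depends on [0:e]
#2=e depends on [1:e]
#3=a has no predecessor
#4=e depends on [2:e]
#5=e depends on [4:e]
#6=i has no predecessor
#7=i depends on [6:i]
sources: [0:e, 3:a, 6:i]
N(rest) = Σ N(rest − s) over sources s of rest; N(one piece) = 1:
  size 1 → [3]=1  [5]=1  [7]=1
  size 2 → [3,5]=2  [3,7]=2  [4,5]=1  [5,7]=2  [6,7]=1
  size 3 → [2,4,5]=1  [3,4,5]=3  [3,5,7]=6  [3,6,7]=3  [4,5,7]=3  [5,6,7]=3
  size 4 → [1,2,4,5]=1  [2,3,4,5]=4  [2,4,5,7]=4  [3,4,5,7]=12  [3,5,6,7]=12  [4,5,6,7]=6
  size 5 → [0,1,2,4,5]=1  [1,2,3,4,5]=5  [1,2,4,5,7]=5  [2,3,4,5,7]=20  [2,4,5,6,7]=10  [3,4,5,6,7]=30
  size 6 → [0,1,2,3,4,5]=6  [0,1,2,4,5,7]=6  [1,2,3,4,5,7]=30  [1,2,4,5,6,7]=15  [2,3,4,5,6,7]=60
  first=0(e) contributes 105
  first=3(a) contributes 21
  first=6(i) contributes 42
|[w]| = 168

168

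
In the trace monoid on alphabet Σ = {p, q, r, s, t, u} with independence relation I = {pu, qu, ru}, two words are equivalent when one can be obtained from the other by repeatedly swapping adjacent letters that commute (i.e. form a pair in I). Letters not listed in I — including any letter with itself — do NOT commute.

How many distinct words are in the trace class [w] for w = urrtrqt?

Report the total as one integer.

3

piece 0:u — minimal
piece 1:r — minimal
piece 2:r rests on {1:r}
piece 3:t rests on {0:u, 2:r}
piece 4:r rests on {3:t}
piece 5:q rests on {4:r}
piece 6:t rests on {5:q}
minimal pieces: {0:u, 1:r}
ways to finish when only these pieces remain (= sum over removing one remaining piece with nothing left below it):
  1 left: {6}→1
  2 left: {5,6}→1
  3 left: {4,5,6}→1
  4 left: {3,4,5,6}→1
  5 left: {0,3,4,5,6}→1  {2,3,4,5,6}→1
  placing 0:u first → 1 extensions
  placing 1:r first → 2 extensions
total linear extensions = 3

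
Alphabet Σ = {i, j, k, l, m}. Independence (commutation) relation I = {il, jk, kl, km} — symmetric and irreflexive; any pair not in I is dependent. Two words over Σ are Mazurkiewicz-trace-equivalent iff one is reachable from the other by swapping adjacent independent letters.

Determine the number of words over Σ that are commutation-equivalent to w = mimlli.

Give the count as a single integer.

3

piece 0:m — minimal
piece 1:i rests on {0:m}
piece 2:m rests on {1:i}
piece 3:l rests on {2:m}
piece 4:l rests on {3:l}
piece 5:i rests on {2:m}
minimal pieces: {0:m}
ways to finish when only these pieces remain (= sum over removing one remaining piece with nothing left below it):
  1 left: {4}→1  {5}→1
  2 left: {3,4}→1  {4,5}→2
  3 left: {3,4,5}→3
  4 left: {2,3,4,5}→3
  placing 0:m first → 3 extensions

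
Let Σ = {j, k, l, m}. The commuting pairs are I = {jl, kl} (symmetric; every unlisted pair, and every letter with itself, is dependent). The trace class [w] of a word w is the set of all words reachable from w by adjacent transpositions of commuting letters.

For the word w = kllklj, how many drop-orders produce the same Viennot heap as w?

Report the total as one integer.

20

#0=k has no predecessor
#1=l has no predecessor
#2=l depends on [1:l]
#3=k depends on [0:k]
#4=l depends on [2:l]
#5=j depends on [3:k]
sources: [0:k, 1:l]
N(rest) = Σ N(rest − s) over sources s of rest; N(one piece) = 1:
  size 1 → [4]=1  [5]=1
  size 2 → [2,4]=1  [3,5]=1  [4,5]=2
  size 3 → [0,3,5]=1  [1,2,4]=1  [2,4,5]=3  [3,4,5]=3
  size 4 → [0,3,4,5]=4  [1,2,4,5]=4  [2,3,4,5]=6
  first=0(k) contributes 10
  first=1(l) contributes 10
|[w]| = 20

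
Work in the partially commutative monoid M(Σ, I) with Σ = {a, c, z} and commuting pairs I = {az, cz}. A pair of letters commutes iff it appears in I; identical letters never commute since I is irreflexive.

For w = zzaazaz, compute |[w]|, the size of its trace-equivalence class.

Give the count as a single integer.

piece 0:z — minimal
piece 1:z rests on {0:z}
piece 2:a — minimal
piece 3:a rests on {2:a}
piece 4:z rests on {1:z}
piece 5:a rests on {3:a}
piece 6:z rests on {4:z}
minimal pieces: {0:z, 2:a}
ways to finish when only these pieces remain (= sum over removing one remaining piece with nothing left below it):
  1 left: {5}→1  {6}→1
  2 left: {3,5}→1  {4,6}→1  {5,6}→2
  3 left: {1,4,6}→1  {2,3,5}→1  {3,5,6}→3  {4,5,6}→3
  4 left: {0,1,4,6}→1  {1,4,5,6}→4  {2,3,5,6}→4  {3,4,5,6}→6
  5 left: {0,1,4,5,6}→5  {1,3,4,5,6}→10  {2,3,4,5,6}→10
  placing 0:z first → 20 extensions
  placing 2:a first → 15 extensions
total linear extensions = 35

35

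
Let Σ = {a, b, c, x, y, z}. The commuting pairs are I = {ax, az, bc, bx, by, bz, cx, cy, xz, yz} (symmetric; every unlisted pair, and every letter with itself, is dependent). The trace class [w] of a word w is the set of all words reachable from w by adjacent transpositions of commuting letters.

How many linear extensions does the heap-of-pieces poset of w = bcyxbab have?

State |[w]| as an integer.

54

#0=b has no predecessor
#1=c has no predecessor
#2=y has no predecessor
#3=x depends on [2:y]
#4=b depends on [0:b]
#5=a depends on [1:c, 2:y, 4:b]
#6=b depends on [5:a]
sources: [0:b, 1:c, 2:y]
N(rest) = Σ N(rest − s) over sources s of rest; N(one piece) = 1:
  size 1 → [3]=1  [6]=1
  size 2 → [3,6]=2  [5,6]=1
  size 3 → [1,5,6]=1  [3,5,6]=3  [4,5,6]=1
  size 4 → [0,4,5,6]=1  [1,3,5,6]=4  [1,4,5,6]=2  [2,3,5,6]=3  [3,4,5,6]=4
  size 5 → [0,1,4,5,6]=3  [0,3,4,5,6]=5  [1,2,3,5,6]=7  [1,3,4,5,6]=10  [2,3,4,5,6]=7
  first=0(b) contributes 24
  first=1(c) contributes 12
  first=2(y) contributes 18
|[w]| = 54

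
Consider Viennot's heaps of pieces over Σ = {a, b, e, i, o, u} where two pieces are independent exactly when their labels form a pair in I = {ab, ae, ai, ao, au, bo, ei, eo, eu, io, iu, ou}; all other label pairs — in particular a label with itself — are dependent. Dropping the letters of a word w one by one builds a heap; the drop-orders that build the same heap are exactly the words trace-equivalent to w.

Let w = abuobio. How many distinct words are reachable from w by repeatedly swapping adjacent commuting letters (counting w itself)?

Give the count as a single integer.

105

drop 0:a onto floor
drop 1:b onto floor
drop 2:u onto {1:b}
drop 3:o onto floor
drop 4:b onto {2:u}
drop 5:i onto {4:b}
drop 6:o onto {3:o}
ground layer = {0:a, 1:b, 3:o}
drop-orders for the pieces not yet dropped (sum over which currently-grounded one goes next):
  1 to go: {0} 1  {5} 1  {6} 1
  2 to go: {0,5} 2  {0,6} 2  {3,6} 1  {4,5} 1  {5,6} 2
  3 to go: {0,3,6} 3  {0,4,5} 3  {0,5,6} 6  {2,4,5} 1  {3,5,6} 3  {4,5,6} 3
  4 to go: {0,2,4,5} 4  {0,3,5,6} 12  {0,4,5,6} 12  {1,2,4,5} 1  {2,4,5,6} 4  {3,4,5,6} 6
  5 to go: {0,1,2,4,5} 5  {0,2,4,5,6} 20  {0,3,4,5,6} 30  {1,2,4,5,6} 5  {2,3,4,5,6} 10
  if 0:a drops first: 15 orders
  if 1:b drops first: 60 orders
  if 3:o drops first: 30 orders
heap linearizations: 105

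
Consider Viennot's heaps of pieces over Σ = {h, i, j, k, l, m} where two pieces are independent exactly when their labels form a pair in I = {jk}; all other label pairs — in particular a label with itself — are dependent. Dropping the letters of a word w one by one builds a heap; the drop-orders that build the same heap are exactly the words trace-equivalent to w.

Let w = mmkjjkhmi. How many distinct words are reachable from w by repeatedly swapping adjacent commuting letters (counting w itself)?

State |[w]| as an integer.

drop 0:m onto floor
drop 1:m onto {0:m}
drop 2:k onto {1:m}
drop 3:j onto {1:m}
drop 4:j onto {3:j}
drop 5:k onto {2:k}
drop 6:h onto {4:j, 5:k}
drop 7:m onto {6:h}
drop 8:i onto {7:m}
ground layer = {0:m}
drop-orders for the pieces not yet dropped (sum over which currently-grounded one goes next):
  1 to go: {8} 1
  2 to go: {7,8} 1
  3 to go: {6,7,8} 1
  4 to go: {4,6,7,8} 1  {5,6,7,8} 1
  5 to go: {2,5,6,7,8} 1  {3,4,6,7,8} 1  {4,5,6,7,8} 2
  6 to go: {2,4,5,6,7,8} 3  {3,4,5,6,7,8} 3
  7 to go: {2,3,4,5,6,7,8} 6
  if 0:m drops first: 6 orders

6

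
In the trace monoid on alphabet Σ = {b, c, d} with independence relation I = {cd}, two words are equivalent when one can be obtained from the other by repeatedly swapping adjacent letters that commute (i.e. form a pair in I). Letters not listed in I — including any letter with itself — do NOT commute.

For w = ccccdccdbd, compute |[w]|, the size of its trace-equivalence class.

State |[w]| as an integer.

#0=c has no predecessor
#1=c depends on [0:c]
#2=c depends on [1:c]
#3=c depends on [2:c]
#4=d has no predecessor
#5=c depends on [3:c]
#6=c depends on [5:c]
#7=d depends on [4:d]
#8=b depends on [6:c, 7:d]
#9=d depends on [8:b]
sources: [0:c, 4:d]
N(rest) = Σ N(rest − s) over sources s of rest; N(one piece) = 1:
  size 1 → [9]=1
  size 2 → [8,9]=1
  size 3 → [6,8,9]=1  [7,8,9]=1
  size 4 → [4,7,8,9]=1  [5,6,8,9]=1  [6,7,8,9]=2
  size 5 → [3,5,6,8,9]=1  [4,6,7,8,9]=3  [5,6,7,8,9]=3
  size 6 → [2,3,5,6,8,9]=1  [3,5,6,7,8,9]=4  [4,5,6,7,8,9]=6
  size 7 → [1,2,3,5,6,8,9]=1  [2,3,5,6,7,8,9]=5  [3,4,5,6,7,8,9]=10
  size 8 → [0,1,2,3,5,6,8,9]=1  [1,2,3,5,6,7,8,9]=6  [2,3,4,5,6,7,8,9]=15
  first=0(c) contributes 21
  first=4(d) contributes 7
|[w]| = 28

28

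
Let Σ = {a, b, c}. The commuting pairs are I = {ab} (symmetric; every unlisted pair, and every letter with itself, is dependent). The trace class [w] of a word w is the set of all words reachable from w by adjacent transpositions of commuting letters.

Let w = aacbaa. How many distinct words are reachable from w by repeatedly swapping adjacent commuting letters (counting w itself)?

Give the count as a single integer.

0(a) covers ∅
1(a) covers 0:a
2(c) covers 1:a
3(b) covers 2:c
4(a) covers 2:c
5(a) covers 4:a
floor of heap: 0:a
completions by unplaced set U, small U first (add the entries for U minus each lowest piece of U):
  |U|=1: {3}:1  {5}:1
  |U|=2: {3,5}:2  {4,5}:1
  |U|=3: {3,4,5}:3
  |U|=4: {2,3,4,5}:3
  start at 0(a): 3

3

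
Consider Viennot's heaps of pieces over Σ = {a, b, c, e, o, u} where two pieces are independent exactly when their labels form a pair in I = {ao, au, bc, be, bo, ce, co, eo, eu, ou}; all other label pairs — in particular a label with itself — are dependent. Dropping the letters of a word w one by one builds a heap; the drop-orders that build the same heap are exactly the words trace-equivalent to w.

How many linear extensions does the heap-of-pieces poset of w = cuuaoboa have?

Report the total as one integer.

84

0(c) covers ∅
1(u) covers 0:c
2(u) covers 1:u
3(a) covers 0:c
4(o) covers ∅
5(b) covers 2:u, 3:a
6(o) covers 4:o
7(a) covers 5:b
floor of heap: 0:c, 4:o
completions by unplaced set U, small U first (add the entries for U minus each lowest piece of U):
  |U|=1: {6}:1  {7}:1
  |U|=2: {4,6}:1  {5,7}:1  {6,7}:2
  |U|=3: {2,5,7}:1  {3,5,7}:1  {4,6,7}:3  {5,6,7}:3
  |U|=4: {1,2,5,7}:1  {2,3,5,7}:2  {2,5,6,7}:4  {3,5,6,7}:4  {4,5,6,7}:6
  |U|=5: {1,2,3,5,7}:3  {1,2,5,6,7}:5  {2,3,5,6,7}:10  {2,4,5,6,7}:10  {3,4,5,6,7}:10
  |U|=6: {0,1,2,3,5,7}:3  {1,2,3,5,6,7}:18  {1,2,4,5,6,7}:15  {2,3,4,5,6,7}:30
  start at 0(c): 63
  start at 4(o): 21
sum over floor = 84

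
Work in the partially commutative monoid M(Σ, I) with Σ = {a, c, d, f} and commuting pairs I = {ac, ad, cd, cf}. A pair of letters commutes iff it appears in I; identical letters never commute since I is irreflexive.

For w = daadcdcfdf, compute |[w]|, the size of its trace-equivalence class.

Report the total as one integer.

450

0(d) covers ∅
1(a) covers ∅
2(a) covers 1:a
3(d) covers 0:d
4(c) covers ∅
5(d) covers 3:d
6(c) covers 4:c
7(f) covers 2:a, 5:d
8(d) covers 7:f
9(f) covers 8:d
floor of heap: 0:d, 1:a, 4:c
completions by unplaced set U, small U first (add the entries for U minus each lowest piece of U):
  |U|=1: {6}:1  {9}:1
  |U|=2: {4,6}:1  {6,9}:2  {8,9}:1
  |U|=3: {4,6,9}:3  {6,8,9}:3  {7,8,9}:1
  |U|=4: {2,7,8,9}:1  {4,6,8,9}:6  {5,7,8,9}:1  {6,7,8,9}:4
  |U|=5: {1,2,7,8,9}:1  {2,5,7,8,9}:2  {2,6,7,8,9}:5  {3,5,7,8,9}:1  {4,6,7,8,9}:10  {5,6,7,8,9}:5
  |U|=6: {0,3,5,7,8,9}:1  {1,2,5,7,8,9}:3  {1,2,6,7,8,9}:6  {2,3,5,7,8,9}:3  {2,4,6,7,8,9}:15  {2,5,6,7,8,9}:12  {3,5,6,7,8,9}:6  {4,5,6,7,8,9}:15
  |U|=7: {0,2,3,5,7,8,9}:4  {0,3,5,6,7,8,9}:7  {1,2,3,5,7,8,9}:6  {1,2,4,6,7,8,9}:21  {1,2,5,6,7,8,9}:21  {2,3,5,6,7,8,9}:21  {2,4,5,6,7,8,9}:42  {3,4,5,6,7,8,9}:21
  |U|=8: {0,1,2,3,5,7,8,9}:10  {0,2,3,5,6,7,8,9}:32  {0,3,4,5,6,7,8,9}:28  {1,2,3,5,6,7,8,9}:48  {1,2,4,5,6,7,8,9}:84  {2,3,4,5,6,7,8,9}:84
  start at 0(d): 216
  start at 1(a): 144
  start at 4(c): 90
sum over floor = 450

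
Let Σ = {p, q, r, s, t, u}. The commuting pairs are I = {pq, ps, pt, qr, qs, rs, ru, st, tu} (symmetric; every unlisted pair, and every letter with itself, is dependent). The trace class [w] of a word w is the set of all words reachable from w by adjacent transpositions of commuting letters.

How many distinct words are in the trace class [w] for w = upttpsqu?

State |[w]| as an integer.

#0=u has no predecessor
#1=p depends on [0:u]
#2=t has no predecessor
#3=t depends on [2:t]
#4=p depends on [1:p]
#5=s depends on [0:u]
#6=q depends on [0:u, 3:t]
#7=u depends on [4:p, 5:s, 6:q]
sources: [0:u, 2:t]
N(rest) = Σ N(rest − s) over sources s of rest; N(one piece) = 1:
  size 1 → [7]=1
  size 2 → [4,7]=1  [5,7]=1  [6,7]=1
  size 3 → [1,4,7]=1  [3,6,7]=1  [4,5,7]=2  [4,6,7]=2  [5,6,7]=2
  size 4 → [1,4,5,7]=3  [1,4,6,7]=3  [2,3,6,7]=1  [3,4,6,7]=3  [3,5,6,7]=3  [4,5,6,7]=6
  size 5 → [1,3,4,6,7]=6  [1,4,5,6,7]=12  [2,3,4,6,7]=4  [2,3,5,6,7]=4  [3,4,5,6,7]=12
  size 6 → [0,1,4,5,6,7]=12  [1,2,3,4,6,7]=10  [1,3,4,5,6,7]=30  [2,3,4,5,6,7]=20
  first=0(u) contributes 60
  first=2(t) contributes 42
|[w]| = 102

102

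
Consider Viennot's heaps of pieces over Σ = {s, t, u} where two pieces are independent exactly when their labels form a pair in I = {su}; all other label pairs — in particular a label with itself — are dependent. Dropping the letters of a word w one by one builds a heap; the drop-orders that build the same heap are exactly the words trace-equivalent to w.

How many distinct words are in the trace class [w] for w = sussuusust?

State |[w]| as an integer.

126

drop 0:s onto floor
drop 1:u onto floor
drop 2:s onto {0:s}
drop 3:s onto {2:s}
drop 4:u onto {1:u}
drop 5:u onto {4:u}
drop 6:s onto {3:s}
drop 7:u onto {5:u}
drop 8:s onto {6:s}
drop 9:t onto {7:u, 8:s}
ground layer = {0:s, 1:u}
drop-orders for the pieces not yet dropped (sum over which currently-grounded one goes next):
  1 to go: {9} 1
  2 to go: {7,9} 1  {8,9} 1
  3 to go: {5,7,9} 1  {6,8,9} 1  {7,8,9} 2
  4 to go: {3,6,8,9} 1  {4,5,7,9} 1  {5,7,8,9} 3  {6,7,8,9} 3
  5 to go: {1,4,5,7,9} 1  {2,3,6,8,9} 1  {3,6,7,8,9} 4  {4,5,7,8,9} 4  {5,6,7,8,9} 6
  6 to go: {0,2,3,6,8,9} 1  {1,4,5,7,8,9} 5  {2,3,6,7,8,9} 5  {3,5,6,7,8,9} 10  {4,5,6,7,8,9} 10
  7 to go: {0,2,3,6,7,8,9} 6  {1,4,5,6,7,8,9} 15  {2,3,5,6,7,8,9} 15  {3,4,5,6,7,8,9} 20
  8 to go: {0,2,3,5,6,7,8,9} 21  {1,3,4,5,6,7,8,9} 35  {2,3,4,5,6,7,8,9} 35
  if 0:s drops first: 70 orders
  if 1:u drops first: 56 orders
heap linearizations: 126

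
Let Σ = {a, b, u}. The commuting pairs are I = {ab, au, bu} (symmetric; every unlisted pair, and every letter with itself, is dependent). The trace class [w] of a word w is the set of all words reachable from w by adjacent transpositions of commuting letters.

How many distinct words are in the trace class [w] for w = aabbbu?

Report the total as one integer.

piece 0:a — minimal
piece 1:a rests on {0:a}
piece 2:b — minimal
piece 3:b rests on {2:b}
piece 4:b rests on {3:b}
piece 5:u — minimal
minimal pieces: {0:a, 2:b, 5:u}
ways to finish when only these pieces remain (= sum over removing one remaining piece with nothing left below it):
  1 left: {1}→1  {4}→1  {5}→1
  2 left: {0,1}→1  {1,4}→2  {1,5}→2  {3,4}→1  {4,5}→2
  3 left: {0,1,4}→3  {0,1,5}→3  {1,3,4}→3  {1,4,5}→6  {2,3,4}→1  {3,4,5}→3
  4 left: {0,1,3,4}→6  {0,1,4,5}→12  {1,2,3,4}→4  {1,3,4,5}→12  {2,3,4,5}→4
  placing 0:a first → 20 extensions
  placing 2:b first → 30 extensions
  placing 5:u first → 10 extensions
total linear extensions = 60

60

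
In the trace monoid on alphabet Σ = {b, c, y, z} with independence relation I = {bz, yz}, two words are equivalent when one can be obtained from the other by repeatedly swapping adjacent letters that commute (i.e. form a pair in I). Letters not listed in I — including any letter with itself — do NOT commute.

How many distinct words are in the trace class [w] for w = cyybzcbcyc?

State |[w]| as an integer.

4

0(c) covers ∅
1(y) covers 0:c
2(y) covers 1:y
3(b) covers 2:y
4(z) covers 0:c
5(c) covers 3:b, 4:z
6(b) covers 5:c
7(c) covers 6:b
8(y) covers 7:c
9(c) covers 8:y
floor of heap: 0:c
completions by unplaced set U, small U first (add the entries for U minus each lowest piece of U):
  |U|=1: {9}:1
  |U|=2: {8,9}:1
  |U|=3: {7,8,9}:1
  |U|=4: {6,7,8,9}:1
  |U|=5: {5,6,7,8,9}:1
  |U|=6: {3,5,6,7,8,9}:1  {4,5,6,7,8,9}:1
  |U|=7: {2,3,5,6,7,8,9}:1  {3,4,5,6,7,8,9}:2
  |U|=8: {1,2,3,5,6,7,8,9}:1  {2,3,4,5,6,7,8,9}:3
  start at 0(c): 4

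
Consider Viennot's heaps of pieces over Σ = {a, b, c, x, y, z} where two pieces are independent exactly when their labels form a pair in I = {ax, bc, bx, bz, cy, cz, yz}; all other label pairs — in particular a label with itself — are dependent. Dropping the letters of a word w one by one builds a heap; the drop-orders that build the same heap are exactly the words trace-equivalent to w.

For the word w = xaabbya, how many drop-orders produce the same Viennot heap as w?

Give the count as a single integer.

5

0(x) covers ∅
1(a) covers ∅
2(a) covers 1:a
3(b) covers 2:a
4(b) covers 3:b
5(y) covers 0:x, 4:b
6(a) covers 5:y
floor of heap: 0:x, 1:a
completions by unplaced set U, small U first (add the entries for U minus each lowest piece of U):
  |U|=1: {6}:1
  |U|=2: {5,6}:1
  |U|=3: {0,5,6}:1  {4,5,6}:1
  |U|=4: {0,4,5,6}:2  {3,4,5,6}:1
  |U|=5: {0,3,4,5,6}:3  {2,3,4,5,6}:1
  start at 0(x): 1
  start at 1(a): 4
sum over floor = 5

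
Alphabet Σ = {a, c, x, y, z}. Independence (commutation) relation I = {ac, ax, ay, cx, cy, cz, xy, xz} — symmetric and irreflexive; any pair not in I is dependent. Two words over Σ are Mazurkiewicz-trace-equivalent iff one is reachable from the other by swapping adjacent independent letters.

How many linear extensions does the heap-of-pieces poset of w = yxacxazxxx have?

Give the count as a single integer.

0(y) covers ∅
1(x) covers ∅
2(a) covers ∅
3(c) covers ∅
4(x) covers 1:x
5(a) covers 2:a
6(z) covers 0:y, 5:a
7(x) covers 4:x
8(x) covers 7:x
9(x) covers 8:x
floor of heap: 0:y, 1:x, 2:a, 3:c
completions by unplaced set U, small U first (add the entries for U minus each lowest piece of U):
  |U|=1: {3}:1  {6}:1  {9}:1
  |U|=2: {0,6}:1  {3,6}:2  {3,9}:2  {5,6}:1  {6,9}:2  {8,9}:1
  |U|=3: {0,3,6}:3  {0,5,6}:2  {0,6,9}:3  {2,5,6}:1  {3,5,6}:3  {3,6,9}:6  {3,8,9}:3  {5,6,9}:3  {6,8,9}:3  {7,8,9}:1
  |U|=4: {0,2,5,6}:3  {0,3,5,6}:8  {0,3,6,9}:12  {0,5,6,9}:8  {0,6,8,9}:6  {2,3,5,6}:4  {2,5,6,9}:4  {3,5,6,9}:12  {3,6,8,9}:12  {3,7,8,9}:4  {4,7,8,9}:1  {5,6,8,9}:6  {6,7,8,9}:4
  |U|=5: {0,2,3,5,6}:15  {0,2,5,6,9}:15  {0,3,5,6,9}:40  {0,3,6,8,9}:30  {0,5,6,8,9}:20  {0,6,7,8,9}:10  {1,4,7,8,9}:1  {2,3,5,6,9}:20  {2,5,6,8,9}:10  {3,4,7,8,9}:5  {3,5,6,8,9}:30  {3,6,7,8,9}:20  {4,6,7,8,9}:5  {5,6,7,8,9}:10
  |U|=6: {0,2,3,5,6,9}:90  {0,2,5,6,8,9}:45  {0,3,5,6,8,9}:120  {0,3,6,7,8,9}:60  {0,4,6,7,8,9}:15  {0,5,6,7,8,9}:40  {1,3,4,7,8,9}:6  {1,4,6,7,8,9}:6  {2,3,5,6,8,9}:60  {2,5,6,7,8,9}:20  {3,4,6,7,8,9}:30  {3,5,6,7,8,9}:60  {4,5,6,7,8,9}:15
  |U|=7: {0,1,4,6,7,8,9}:21  {0,2,3,5,6,8,9}:315  {0,2,5,6,7,8,9}:105  {0,3,4,6,7,8,9}:105  {0,3,5,6,7,8,9}:280  {0,4,5,6,7,8,9}:70  {1,3,4,6,7,8,9}:42  {1,4,5,6,7,8,9}:21  {2,3,5,6,7,8,9}:140  {2,4,5,6,7,8,9}:35  {3,4,5,6,7,8,9}:105
  |U|=8: {0,1,3,4,6,7,8,9}:168  {0,1,4,5,6,7,8,9}:112  {0,2,3,5,6,7,8,9}:840  {0,2,4,5,6,7,8,9}:210  {0,3,4,5,6,7,8,9}:560  {1,2,4,5,6,7,8,9}:56  {1,3,4,5,6,7,8,9}:168  {2,3,4,5,6,7,8,9}:280
  start at 0(y): 504
  start at 1(x): 1890
  start at 2(a): 1008
  start at 3(c): 378
sum over floor = 3780

3780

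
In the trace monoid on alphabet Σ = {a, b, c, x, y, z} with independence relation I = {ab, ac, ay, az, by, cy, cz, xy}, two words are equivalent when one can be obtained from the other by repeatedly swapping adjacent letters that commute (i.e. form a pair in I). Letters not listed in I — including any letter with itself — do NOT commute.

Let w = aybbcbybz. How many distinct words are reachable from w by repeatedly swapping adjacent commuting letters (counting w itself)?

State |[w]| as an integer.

189

0(a) covers ∅
1(y) covers ∅
2(b) covers ∅
3(b) covers 2:b
4(c) covers 3:b
5(b) covers 4:c
6(y) covers 1:y
7(b) covers 5:b
8(z) covers 6:y, 7:b
floor of heap: 0:a, 1:y, 2:b
completions by unplaced set U, small U first (add the entries for U minus each lowest piece of U):
  |U|=1: {0}:1  {8}:1
  |U|=2: {0,8}:2  {6,8}:1  {7,8}:1
  |U|=3: {0,6,8}:3  {0,7,8}:3  {1,6,8}:1  {5,7,8}:1  {6,7,8}:2
  |U|=4: {0,1,6,8}:4  {0,5,7,8}:4  {0,6,7,8}:8  {1,6,7,8}:3  {4,5,7,8}:1  {5,6,7,8}:3
  |U|=5: {0,1,6,7,8}:15  {0,4,5,7,8}:5  {0,5,6,7,8}:15  {1,5,6,7,8}:6  {3,4,5,7,8}:1  {4,5,6,7,8}:4
  |U|=6: {0,1,5,6,7,8}:36  {0,3,4,5,7,8}:6  {0,4,5,6,7,8}:24  {1,4,5,6,7,8}:10  {2,3,4,5,7,8}:1  {3,4,5,6,7,8}:5
  |U|=7: {0,1,4,5,6,7,8}:70  {0,2,3,4,5,7,8}:7  {0,3,4,5,6,7,8}:35  {1,3,4,5,6,7,8}:15  {2,3,4,5,6,7,8}:6
  start at 0(a): 21
  start at 1(y): 48
  start at 2(b): 120
sum over floor = 189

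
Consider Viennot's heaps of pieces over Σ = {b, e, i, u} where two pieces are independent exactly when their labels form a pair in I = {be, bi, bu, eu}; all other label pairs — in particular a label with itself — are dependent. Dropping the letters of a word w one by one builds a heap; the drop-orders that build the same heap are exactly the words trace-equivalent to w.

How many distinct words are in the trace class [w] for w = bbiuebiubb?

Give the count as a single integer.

504

#0=b has no predecessor
#1=b depends on [0:b]
#2=i has no predecessor
#3=u depends on [2:i]
#4=e depends on [2:i]
#5=b depends on [1:b]
#6=i depends on [3:u, 4:e]
#7=u depends on [6:i]
#8=b depends on [5:b]
#9=b depends on [8:b]
sources: [0:b, 2:i]
N(rest) = Σ N(rest − s) over sources s of rest; N(one piece) = 1:
  size 1 → [7]=1  [9]=1
  size 2 → [6,7]=1  [7,9]=2  [8,9]=1
  size 3 → [3,6,7]=1  [4,6,7]=1  [5,8,9]=1  [6,7,9]=3  [7,8,9]=3
  size 4 → [1,5,8,9]=1  [3,4,6,7]=2  [3,6,7,9]=4  [4,6,7,9]=4  [5,7,8,9]=4  [6,7,8,9]=6
  size 5 → [0,1,5,8,9]=1  [1,5,7,8,9]=5  [2,3,4,6,7]=2  [3,4,6,7,9]=10  [3,6,7,8,9]=10  [4,6,7,8,9]=10  [5,6,7,8,9]=10
  size 6 → [0,1,5,7,8,9]=6  [1,5,6,7,8,9]=15  [2,3,4,6,7,9]=12  [3,4,6,7,8,9]=30  [3,5,6,7,8,9]=20  [4,5,6,7,8,9]=20
  size 7 → [0,1,5,6,7,8,9]=21  [1,3,5,6,7,8,9]=35  [1,4,5,6,7,8,9]=35  [2,3,4,6,7,8,9]=42  [3,4,5,6,7,8,9]=70
  size 8 → [0,1,3,5,6,7,8,9]=56  [0,1,4,5,6,7,8,9]=56  [1,3,4,5,6,7,8,9]=140  [2,3,4,5,6,7,8,9]=112
  first=0(b) contributes 252
  first=2(i) contributes 252
|[w]| = 504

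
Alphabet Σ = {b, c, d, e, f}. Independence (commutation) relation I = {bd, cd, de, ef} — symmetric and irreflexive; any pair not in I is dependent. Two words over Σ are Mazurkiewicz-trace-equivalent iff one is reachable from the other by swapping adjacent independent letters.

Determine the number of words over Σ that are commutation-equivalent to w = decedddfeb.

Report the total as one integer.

120

drop 0:d onto floor
drop 1:e onto floor
drop 2:c onto {1:e}
drop 3:e onto {2:c}
drop 4:d onto {0:d}
drop 5:d onto {4:d}
drop 6:d onto {5:d}
drop 7:f onto {2:c, 6:d}
drop 8:e onto {3:e}
drop 9:b onto {7:f, 8:e}
ground layer = {0:d, 1:e}
drop-orders for the pieces not yet dropped (sum over which currently-grounded one goes next):
  1 to go: {9} 1
  2 to go: {7,9} 1  {8,9} 1
  3 to go: {3,8,9} 1  {6,7,9} 1  {7,8,9} 2
  4 to go: {3,7,8,9} 3  {5,6,7,9} 1  {6,7,8,9} 3
  5 to go: {2,3,7,8,9} 3  {3,6,7,8,9} 6  {4,5,6,7,9} 1  {5,6,7,8,9} 4
  6 to go: {0,4,5,6,7,9} 1  {1,2,3,7,8,9} 3  {2,3,6,7,8,9} 9  {3,5,6,7,8,9} 10  {4,5,6,7,8,9} 5
  7 to go: {0,4,5,6,7,8,9} 6  {1,2,3,6,7,8,9} 12  {2,3,5,6,7,8,9} 19  {3,4,5,6,7,8,9} 15
  8 to go: {0,3,4,5,6,7,8,9} 21  {1,2,3,5,6,7,8,9} 31  {2,3,4,5,6,7,8,9} 34
  if 0:d drops first: 65 orders
  if 1:e drops first: 55 orders
heap linearizations: 120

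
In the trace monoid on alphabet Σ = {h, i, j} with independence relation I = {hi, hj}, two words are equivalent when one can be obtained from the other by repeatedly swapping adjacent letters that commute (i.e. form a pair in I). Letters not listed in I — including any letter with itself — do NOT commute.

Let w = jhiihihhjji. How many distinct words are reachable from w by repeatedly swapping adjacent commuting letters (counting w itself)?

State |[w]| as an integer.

330

drop 0:j onto floor
drop 1:h onto floor
drop 2:i onto {0:j}
drop 3:i onto {2:i}
drop 4:h onto {1:h}
drop 5:i onto {3:i}
drop 6:h onto {4:h}
drop 7:h onto {6:h}
drop 8:j onto {5:i}
drop 9:j onto {8:j}
drop 10:i onto {9:j}
ground layer = {0:j, 1:h}
drop-orders for the pieces not yet dropped (sum over which currently-grounded one goes next):
  1 to go: {7} 1  {10} 1
  2 to go: {6,7} 1  {7,10} 2  {9,10} 1
  3 to go: {4,6,7} 1  {6,7,10} 3  {7,9,10} 3  {8,9,10} 1
  4 to go: {1,4,6,7} 1  {4,6,7,10} 4  {5,8,9,10} 1  {6,7,9,10} 6  {7,8,9,10} 4
  5 to go: {1,4,6,7,10} 5  {3,5,8,9,10} 1  {4,6,7,9,10} 10  {5,7,8,9,10} 5  {6,7,8,9,10} 10
  6 to go: {1,4,6,7,9,10} 15  {2,3,5,8,9,10} 1  {3,5,7,8,9,10} 6  {4,6,7,8,9,10} 20  {5,6,7,8,9,10} 15
  7 to go: {0,2,3,5,8,9,10} 1  {1,4,6,7,8,9,10} 35  {2,3,5,7,8,9,10} 7  {3,5,6,7,8,9,10} 21  {4,5,6,7,8,9,10} 35
  8 to go: {0,2,3,5,7,8,9,10} 8  {1,4,5,6,7,8,9,10} 70  {2,3,5,6,7,8,9,10} 28  {3,4,5,6,7,8,9,10} 56
  9 to go: {0,2,3,5,6,7,8,9,10} 36  {1,3,4,5,6,7,8,9,10} 126  {2,3,4,5,6,7,8,9,10} 84
  if 0:j drops first: 210 orders
  if 1:h drops first: 120 orders
heap linearizations: 330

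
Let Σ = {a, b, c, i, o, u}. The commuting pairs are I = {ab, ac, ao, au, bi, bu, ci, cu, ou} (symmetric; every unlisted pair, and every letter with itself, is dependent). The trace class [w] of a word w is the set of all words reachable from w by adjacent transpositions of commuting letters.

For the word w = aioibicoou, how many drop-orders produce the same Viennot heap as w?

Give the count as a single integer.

piece 0:a — minimal
piece 1:i rests on {0:a}
piece 2:o rests on {1:i}
piece 3:i rests on {2:o}
piece 4:b rests on {2:o}
piece 5:i rests on {3:i}
piece 6:c rests on {4:b}
piece 7:o rests on {5:i, 6:c}
piece 8:o rests on {7:o}
piece 9:u rests on {5:i}
minimal pieces: {0:a}
ways to finish when only these pieces remain (= sum over removing one remaining piece with nothing left below it):
  1 left: {8}→1  {9}→1
  2 left: {7,8}→1  {8,9}→2
  3 left: {6,7,8}→1  {7,8,9}→3
  4 left: {4,6,7,8}→1  {5,7,8,9}→3  {6,7,8,9}→4
  5 left: {3,5,7,8,9}→3  {4,6,7,8,9}→5  {5,6,7,8,9}→7
  6 left: {3,5,6,7,8,9}→10  {4,5,6,7,8,9}→12
  7 left: {3,4,5,6,7,8,9}→22
  8 left: {2,3,4,5,6,7,8,9}→22
  placing 0:a first → 22 extensions

22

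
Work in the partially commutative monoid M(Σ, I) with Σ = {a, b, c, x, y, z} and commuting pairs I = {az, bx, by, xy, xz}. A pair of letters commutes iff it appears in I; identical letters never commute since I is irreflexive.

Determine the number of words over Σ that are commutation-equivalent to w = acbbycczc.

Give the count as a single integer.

3

#0=a has no predecessor
#1=c depends on [0:a]
#2=b depends on [1:c]
#3=b depends on [2:b]
#4=y depends on [1:c]
#5=c depends on [3:b, 4:y]
#6=c depends on [5:c]
#7=z depends on [6:c]
#8=c depends on [7:z]
sources: [0:a]
N(rest) = Σ N(rest − s) over sources s of rest; N(one piece) = 1:
  size 1 → [8]=1
  size 2 → [7,8]=1
  size 3 → [6,7,8]=1
  size 4 → [5,6,7,8]=1
  size 5 → [3,5,6,7,8]=1  [4,5,6,7,8]=1
  size 6 → [2,3,5,6,7,8]=1  [3,4,5,6,7,8]=2
  size 7 → [2,3,4,5,6,7,8]=3
  first=0(a) contributes 3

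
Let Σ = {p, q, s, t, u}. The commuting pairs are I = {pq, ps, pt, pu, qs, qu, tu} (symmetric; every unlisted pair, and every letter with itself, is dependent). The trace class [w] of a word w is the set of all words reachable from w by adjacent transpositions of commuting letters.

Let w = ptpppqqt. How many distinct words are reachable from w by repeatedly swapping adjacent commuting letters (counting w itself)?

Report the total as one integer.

drop 0:p onto floor
drop 1:t onto floor
drop 2:p onto {0:p}
drop 3:p onto {2:p}
drop 4:p onto {3:p}
drop 5:q onto {1:t}
drop 6:q onto {5:q}
drop 7:t onto {6:q}
ground layer = {0:p, 1:t}
drop-orders for the pieces not yet dropped (sum over which currently-grounded one goes next):
  1 to go: {4} 1  {7} 1
  2 to go: {3,4} 1  {4,7} 2  {6,7} 1
  3 to go: {2,3,4} 1  {3,4,7} 3  {4,6,7} 3  {5,6,7} 1
  4 to go: {0,2,3,4} 1  {1,5,6,7} 1  {2,3,4,7} 4  {3,4,6,7} 6  {4,5,6,7} 4
  5 to go: {0,2,3,4,7} 5  {1,4,5,6,7} 5  {2,3,4,6,7} 10  {3,4,5,6,7} 10
  6 to go: {0,2,3,4,6,7} 15  {1,3,4,5,6,7} 15  {2,3,4,5,6,7} 20
  if 0:p drops first: 35 orders
  if 1:t drops first: 35 orders
heap linearizations: 70

70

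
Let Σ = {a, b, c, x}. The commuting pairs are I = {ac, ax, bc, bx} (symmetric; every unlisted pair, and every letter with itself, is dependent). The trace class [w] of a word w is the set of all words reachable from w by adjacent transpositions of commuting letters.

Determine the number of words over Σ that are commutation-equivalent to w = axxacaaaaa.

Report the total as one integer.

120

drop 0:a onto floor
drop 1:x onto floor
drop 2:x onto {1:x}
drop 3:a onto {0:a}
drop 4:c onto {2:x}
drop 5:a onto {3:a}
drop 6:a onto {5:a}
drop 7:a onto {6:a}
drop 8:a onto {7:a}
drop 9:a onto {8:a}
ground layer = {0:a, 1:x}
drop-orders for the pieces not yet dropped (sum over which currently-grounded one goes next):
  1 to go: {4} 1  {9} 1
  2 to go: {2,4} 1  {4,9} 2  {8,9} 1
  3 to go: {1,2,4} 1  {2,4,9} 3  {4,8,9} 3  {7,8,9} 1
  4 to go: {1,2,4,9} 4  {2,4,8,9} 6  {4,7,8,9} 4  {6,7,8,9} 1
  5 to go: {1,2,4,8,9} 10  {2,4,7,8,9} 10  {4,6,7,8,9} 5  {5,6,7,8,9} 1
  6 to go: {1,2,4,7,8,9} 20  {2,4,6,7,8,9} 15  {3,5,6,7,8,9} 1  {4,5,6,7,8,9} 6
  7 to go: {0,3,5,6,7,8,9} 1  {1,2,4,6,7,8,9} 35  {2,4,5,6,7,8,9} 21  {3,4,5,6,7,8,9} 7
  8 to go: {0,3,4,5,6,7,8,9} 8  {1,2,4,5,6,7,8,9} 56  {2,3,4,5,6,7,8,9} 28
  if 0:a drops first: 84 orders
  if 1:x drops first: 36 orders
heap linearizations: 120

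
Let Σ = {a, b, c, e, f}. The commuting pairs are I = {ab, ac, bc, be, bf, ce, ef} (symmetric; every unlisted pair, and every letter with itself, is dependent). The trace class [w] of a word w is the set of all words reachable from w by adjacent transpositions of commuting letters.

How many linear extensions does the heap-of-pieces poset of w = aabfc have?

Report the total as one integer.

#0=a has no predecessor
#1=a depends on [0:a]
#2=b has no predecessor
#3=f depends on [1:a]
#4=c depends on [3:f]
sources: [0:a, 2:b]
N(rest) = Σ N(rest − s) over sources s of rest; N(one piece) = 1:
  size 1 → [2]=1  [4]=1
  size 2 → [2,4]=2  [3,4]=1
  size 3 → [1,3,4]=1  [2,3,4]=3
  first=0(a) contributes 4
  first=2(b) contributes 1
|[w]| = 5

5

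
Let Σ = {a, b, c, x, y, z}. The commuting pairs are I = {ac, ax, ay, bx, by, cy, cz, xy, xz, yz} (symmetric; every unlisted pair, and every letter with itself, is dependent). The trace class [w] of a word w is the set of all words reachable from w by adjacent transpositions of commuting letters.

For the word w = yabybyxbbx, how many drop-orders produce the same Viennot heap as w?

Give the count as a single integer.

2520

0(y) covers ∅
1(a) covers ∅
2(b) covers 1:a
3(y) covers 0:y
4(b) covers 2:b
5(y) covers 3:y
6(x) covers ∅
7(b) covers 4:b
8(b) covers 7:b
9(x) covers 6:x
floor of heap: 0:y, 1:a, 6:x
completions by unplaced set U, small U first (add the entries for U minus each lowest piece of U):
  |U|=1: {5}:1  {8}:1  {9}:1
  |U|=2: {3,5}:1  {5,8}:2  {5,9}:2  {6,9}:1  {7,8}:1  {8,9}:2
  |U|=3: {0,3,5}:1  {3,5,8}:3  {3,5,9}:3  {4,7,8}:1  {5,6,9}:3  {5,7,8}:3  {5,8,9}:6  {6,8,9}:3  {7,8,9}:3
  |U|=4: {0,3,5,8}:4  {0,3,5,9}:4  {2,4,7,8}:1  {3,5,6,9}:6  {3,5,7,8}:6  {3,5,8,9}:12  {4,5,7,8}:4  {4,7,8,9}:4  {5,6,8,9}:12  {5,7,8,9}:12  {6,7,8,9}:6
  |U|=5: {0,3,5,6,9}:10  {0,3,5,7,8}:10  {0,3,5,8,9}:20  {1,2,4,7,8}:1  {2,4,5,7,8}:5  {2,4,7,8,9}:5  {3,4,5,7,8}:10  {3,5,6,8,9}:30  {3,5,7,8,9}:30  {4,5,7,8,9}:20  {4,6,7,8,9}:10  {5,6,7,8,9}:30
  |U|=6: {0,3,4,5,7,8}:20  {0,3,5,6,8,9}:60  {0,3,5,7,8,9}:60  {1,2,4,5,7,8}:6  {1,2,4,7,8,9}:6  {2,3,4,5,7,8}:15  {2,4,5,7,8,9}:30  {2,4,6,7,8,9}:15  {3,4,5,7,8,9}:60  {3,5,6,7,8,9}:90  {4,5,6,7,8,9}:60
  |U|=7: {0,2,3,4,5,7,8}:35  {0,3,4,5,7,8,9}:140  {0,3,5,6,7,8,9}:210  {1,2,3,4,5,7,8}:21  {1,2,4,5,7,8,9}:42  {1,2,4,6,7,8,9}:21  {2,3,4,5,7,8,9}:105  {2,4,5,6,7,8,9}:105  {3,4,5,6,7,8,9}:210
  |U|=8: {0,1,2,3,4,5,7,8}:56  {0,2,3,4,5,7,8,9}:280  {0,3,4,5,6,7,8,9}:560  {1,2,3,4,5,7,8,9}:168  {1,2,4,5,6,7,8,9}:168  {2,3,4,5,6,7,8,9}:420
  start at 0(y): 756
  start at 1(a): 1260
  start at 6(x): 504
sum over floor = 2520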